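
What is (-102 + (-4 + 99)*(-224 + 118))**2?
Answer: 103469584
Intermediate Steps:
(-102 + (-4 + 99)*(-224 + 118))**2 = (-102 + 95*(-106))**2 = (-102 - 10070)**2 = (-10172)**2 = 103469584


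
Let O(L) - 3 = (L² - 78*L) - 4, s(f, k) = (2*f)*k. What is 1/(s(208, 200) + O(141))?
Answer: 1/92082 ≈ 1.0860e-5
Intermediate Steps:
s(f, k) = 2*f*k
O(L) = -1 + L² - 78*L (O(L) = 3 + ((L² - 78*L) - 4) = 3 + (-4 + L² - 78*L) = -1 + L² - 78*L)
1/(s(208, 200) + O(141)) = 1/(2*208*200 + (-1 + 141² - 78*141)) = 1/(83200 + (-1 + 19881 - 10998)) = 1/(83200 + 8882) = 1/92082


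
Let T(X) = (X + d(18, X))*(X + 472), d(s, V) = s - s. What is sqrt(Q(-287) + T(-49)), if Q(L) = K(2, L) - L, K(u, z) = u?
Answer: I*sqrt(20438) ≈ 142.96*I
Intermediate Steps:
d(s, V) = 0
T(X) = X*(472 + X) (T(X) = (X + 0)*(X + 472) = X*(472 + X))
Q(L) = 2 - L
sqrt(Q(-287) + T(-49)) = sqrt((2 - 1*(-287)) - 49*(472 - 49)) = sqrt((2 + 287) - 49*423) = sqrt(289 - 20727) = sqrt(-20438) = I*sqrt(20438)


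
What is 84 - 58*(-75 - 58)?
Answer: 7798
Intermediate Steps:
84 - 58*(-75 - 58) = 84 - 58*(-133) = 84 + 7714 = 7798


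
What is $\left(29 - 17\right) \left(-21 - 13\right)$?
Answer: $-408$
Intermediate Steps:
$\left(29 - 17\right) \left(-21 - 13\right) = 12 \left(-21 - 13\right) = 12 \left(-34\right) = -408$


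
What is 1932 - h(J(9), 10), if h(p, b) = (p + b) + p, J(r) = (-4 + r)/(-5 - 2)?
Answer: 13464/7 ≈ 1923.4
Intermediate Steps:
J(r) = 4/7 - r/7 (J(r) = (-4 + r)/(-7) = (-4 + r)*(-⅐) = 4/7 - r/7)
h(p, b) = b + 2*p (h(p, b) = (b + p) + p = b + 2*p)
1932 - h(J(9), 10) = 1932 - (10 + 2*(4/7 - ⅐*9)) = 1932 - (10 + 2*(4/7 - 9/7)) = 1932 - (10 + 2*(-5/7)) = 1932 - (10 - 10/7) = 1932 - 1*60/7 = 1932 - 60/7 = 13464/7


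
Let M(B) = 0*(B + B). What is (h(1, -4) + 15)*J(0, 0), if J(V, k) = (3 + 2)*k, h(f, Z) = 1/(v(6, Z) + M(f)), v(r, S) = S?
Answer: 0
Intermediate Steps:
M(B) = 0 (M(B) = 0*(2*B) = 0)
h(f, Z) = 1/Z (h(f, Z) = 1/(Z + 0) = 1/Z)
J(V, k) = 5*k
(h(1, -4) + 15)*J(0, 0) = (1/(-4) + 15)*(5*0) = (-¼ + 15)*0 = (59/4)*0 = 0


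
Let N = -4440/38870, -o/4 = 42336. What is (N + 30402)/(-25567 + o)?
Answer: -118172130/757619057 ≈ -0.15598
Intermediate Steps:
o = -169344 (o = -4*42336 = -169344)
N = -444/3887 (N = -4440*1/38870 = -444/3887 ≈ -0.11423)
(N + 30402)/(-25567 + o) = (-444/3887 + 30402)/(-25567 - 169344) = (118172130/3887)/(-194911) = (118172130/3887)*(-1/194911) = -118172130/757619057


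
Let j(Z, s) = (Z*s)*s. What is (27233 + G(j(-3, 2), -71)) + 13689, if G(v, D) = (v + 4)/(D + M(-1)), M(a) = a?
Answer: 368299/9 ≈ 40922.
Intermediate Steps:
j(Z, s) = Z*s²
G(v, D) = (4 + v)/(-1 + D) (G(v, D) = (v + 4)/(D - 1) = (4 + v)/(-1 + D))
(27233 + G(j(-3, 2), -71)) + 13689 = (27233 + (4 - 3*2²)/(-1 - 71)) + 13689 = (27233 + (4 - 3*4)/(-72)) + 13689 = (27233 - (4 - 12)/72) + 13689 = (27233 - 1/72*(-8)) + 13689 = (27233 + ⅑) + 13689 = 245098/9 + 13689 = 368299/9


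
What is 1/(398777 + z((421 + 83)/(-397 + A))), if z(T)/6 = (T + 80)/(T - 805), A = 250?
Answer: 5659/2256675827 ≈ 2.5077e-6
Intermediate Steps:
z(T) = 6*(80 + T)/(-805 + T) (z(T) = 6*((T + 80)/(T - 805)) = 6*((80 + T)/(-805 + T)) = 6*(80 + T)/(-805 + T))
1/(398777 + z((421 + 83)/(-397 + A))) = 1/(398777 + 6*(80 + (421 + 83)/(-397 + 250))/(-805 + (421 + 83)/(-397 + 250))) = 1/(398777 + 6*(80 + 504/(-147))/(-805 + 504/(-147))) = 1/(398777 + 6*(80 + 504*(-1/147))/(-805 + 504*(-1/147))) = 1/(398777 + 6*(80 - 24/7)/(-805 - 24/7)) = 1/(398777 + 6*(536/7)/(-5659/7)) = 1/(398777 + 6*(-7/5659)*(536/7)) = 1/(398777 - 3216/5659) = 1/(2256675827/5659) = 5659/2256675827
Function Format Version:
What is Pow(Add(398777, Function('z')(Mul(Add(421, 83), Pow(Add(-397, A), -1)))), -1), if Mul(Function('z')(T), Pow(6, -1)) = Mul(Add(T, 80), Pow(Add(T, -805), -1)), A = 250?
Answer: Rational(5659, 2256675827) ≈ 2.5077e-6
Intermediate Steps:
Function('z')(T) = Mul(6, Pow(Add(-805, T), -1), Add(80, T)) (Function('z')(T) = Mul(6, Mul(Add(T, 80), Pow(Add(T, -805), -1))) = Mul(6, Mul(Add(80, T), Pow(Add(-805, T), -1))) = Mul(6, Mul(Pow(Add(-805, T), -1), Add(80, T))) = Mul(6, Pow(Add(-805, T), -1), Add(80, T)))
Pow(Add(398777, Function('z')(Mul(Add(421, 83), Pow(Add(-397, A), -1)))), -1) = Pow(Add(398777, Mul(6, Pow(Add(-805, Mul(Add(421, 83), Pow(Add(-397, 250), -1))), -1), Add(80, Mul(Add(421, 83), Pow(Add(-397, 250), -1))))), -1) = Pow(Add(398777, Mul(6, Pow(Add(-805, Mul(504, Pow(-147, -1))), -1), Add(80, Mul(504, Pow(-147, -1))))), -1) = Pow(Add(398777, Mul(6, Pow(Add(-805, Mul(504, Rational(-1, 147))), -1), Add(80, Mul(504, Rational(-1, 147))))), -1) = Pow(Add(398777, Mul(6, Pow(Add(-805, Rational(-24, 7)), -1), Add(80, Rational(-24, 7)))), -1) = Pow(Add(398777, Mul(6, Pow(Rational(-5659, 7), -1), Rational(536, 7))), -1) = Pow(Add(398777, Mul(6, Rational(-7, 5659), Rational(536, 7))), -1) = Pow(Add(398777, Rational(-3216, 5659)), -1) = Pow(Rational(2256675827, 5659), -1) = Rational(5659, 2256675827)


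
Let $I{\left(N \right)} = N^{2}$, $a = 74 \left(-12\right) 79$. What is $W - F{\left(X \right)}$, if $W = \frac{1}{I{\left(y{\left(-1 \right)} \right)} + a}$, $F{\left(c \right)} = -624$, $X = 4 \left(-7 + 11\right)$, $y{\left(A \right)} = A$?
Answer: $\frac{43774223}{70151} \approx 624.0$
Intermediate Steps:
$a = -70152$ ($a = \left(-888\right) 79 = -70152$)
$X = 16$ ($X = 4 \cdot 4 = 16$)
$W = - \frac{1}{70151}$ ($W = \frac{1}{\left(-1\right)^{2} - 70152} = \frac{1}{1 - 70152} = \frac{1}{-70151} = - \frac{1}{70151} \approx -1.4255 \cdot 10^{-5}$)
$W - F{\left(X \right)} = - \frac{1}{70151} - -624 = - \frac{1}{70151} + 624 = \frac{43774223}{70151}$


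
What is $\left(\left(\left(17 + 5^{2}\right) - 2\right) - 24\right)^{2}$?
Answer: $256$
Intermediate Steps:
$\left(\left(\left(17 + 5^{2}\right) - 2\right) - 24\right)^{2} = \left(\left(\left(17 + 25\right) - 2\right) - 24\right)^{2} = \left(\left(42 - 2\right) - 24\right)^{2} = \left(40 - 24\right)^{2} = 16^{2} = 256$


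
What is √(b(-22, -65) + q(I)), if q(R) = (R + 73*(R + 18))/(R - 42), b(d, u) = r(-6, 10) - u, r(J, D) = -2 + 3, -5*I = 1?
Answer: √1567730/211 ≈ 5.9341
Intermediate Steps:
I = -⅕ (I = -⅕*1 = -⅕ ≈ -0.20000)
r(J, D) = 1
b(d, u) = 1 - u
q(R) = (1314 + 74*R)/(-42 + R) (q(R) = (R + 73*(18 + R))/(-42 + R) = (R + (1314 + 73*R))/(-42 + R) = (1314 + 74*R)/(-42 + R))
√(b(-22, -65) + q(I)) = √((1 - 1*(-65)) + 2*(657 + 37*(-⅕))/(-42 - ⅕)) = √((1 + 65) + 2*(657 - 37/5)/(-211/5)) = √(66 + 2*(-5/211)*(3248/5)) = √(66 - 6496/211) = √(7430/211) = √1567730/211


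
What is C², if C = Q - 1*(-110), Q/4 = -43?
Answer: 3844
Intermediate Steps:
Q = -172 (Q = 4*(-43) = -172)
C = -62 (C = -172 - 1*(-110) = -172 + 110 = -62)
C² = (-62)² = 3844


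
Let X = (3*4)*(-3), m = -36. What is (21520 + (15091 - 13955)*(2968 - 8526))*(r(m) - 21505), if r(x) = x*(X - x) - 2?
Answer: 135329958576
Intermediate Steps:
X = -36 (X = 12*(-3) = -36)
r(x) = -2 + x*(-36 - x) (r(x) = x*(-36 - x) - 2 = -2 + x*(-36 - x))
(21520 + (15091 - 13955)*(2968 - 8526))*(r(m) - 21505) = (21520 + (15091 - 13955)*(2968 - 8526))*((-2 - 1*(-36)² - 36*(-36)) - 21505) = (21520 + 1136*(-5558))*((-2 - 1*1296 + 1296) - 21505) = (21520 - 6313888)*((-2 - 1296 + 1296) - 21505) = -6292368*(-2 - 21505) = -6292368*(-21507) = 135329958576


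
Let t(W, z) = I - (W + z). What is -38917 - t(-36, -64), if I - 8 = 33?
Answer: -39058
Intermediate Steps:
I = 41 (I = 8 + 33 = 41)
t(W, z) = 41 - W - z (t(W, z) = 41 - (W + z) = 41 + (-W - z) = 41 - W - z)
-38917 - t(-36, -64) = -38917 - (41 - 1*(-36) - 1*(-64)) = -38917 - (41 + 36 + 64) = -38917 - 1*141 = -38917 - 141 = -39058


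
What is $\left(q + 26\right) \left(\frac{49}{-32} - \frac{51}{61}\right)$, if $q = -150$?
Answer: $\frac{143251}{488} \approx 293.55$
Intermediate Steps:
$\left(q + 26\right) \left(\frac{49}{-32} - \frac{51}{61}\right) = \left(-150 + 26\right) \left(\frac{49}{-32} - \frac{51}{61}\right) = - 124 \left(49 \left(- \frac{1}{32}\right) - \frac{51}{61}\right) = - 124 \left(- \frac{49}{32} - \frac{51}{61}\right) = \left(-124\right) \left(- \frac{4621}{1952}\right) = \frac{143251}{488}$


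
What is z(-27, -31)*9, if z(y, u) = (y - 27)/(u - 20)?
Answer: 162/17 ≈ 9.5294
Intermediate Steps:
z(y, u) = (-27 + y)/(-20 + u)
z(-27, -31)*9 = ((-27 - 27)/(-20 - 31))*9 = (-54/(-51))*9 = -1/51*(-54)*9 = (18/17)*9 = 162/17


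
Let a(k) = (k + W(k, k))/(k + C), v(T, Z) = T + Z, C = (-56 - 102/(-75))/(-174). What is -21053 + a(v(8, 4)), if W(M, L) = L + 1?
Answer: -563808124/26783 ≈ -21051.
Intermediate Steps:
W(M, L) = 1 + L
C = 683/2175 (C = (-56 - 102*(-1)/75)*(-1/174) = (-56 - 1*(-34/25))*(-1/174) = (-56 + 34/25)*(-1/174) = -1366/25*(-1/174) = 683/2175 ≈ 0.31402)
a(k) = (1 + 2*k)/(683/2175 + k) (a(k) = (k + (1 + k))/(k + 683/2175) = (1 + 2*k)/(683/2175 + k))
-21053 + a(v(8, 4)) = -21053 + 2175*(1 + 2*(8 + 4))/(683 + 2175*(8 + 4)) = -21053 + 2175*(1 + 2*12)/(683 + 2175*12) = -21053 + 2175*(1 + 24)/(683 + 26100) = -21053 + 2175*25/26783 = -21053 + 2175*(1/26783)*25 = -21053 + 54375/26783 = -563808124/26783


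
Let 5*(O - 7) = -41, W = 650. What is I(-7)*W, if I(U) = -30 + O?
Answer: -20280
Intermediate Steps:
O = -6/5 (O = 7 + (1/5)*(-41) = 7 - 41/5 = -6/5 ≈ -1.2000)
I(U) = -156/5 (I(U) = -30 - 6/5 = -156/5)
I(-7)*W = -156/5*650 = -20280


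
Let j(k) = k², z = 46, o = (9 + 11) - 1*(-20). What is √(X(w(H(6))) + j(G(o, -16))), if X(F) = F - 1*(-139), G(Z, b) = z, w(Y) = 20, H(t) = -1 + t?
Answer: 5*√91 ≈ 47.697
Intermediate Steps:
o = 40 (o = 20 + 20 = 40)
G(Z, b) = 46
X(F) = 139 + F (X(F) = F + 139 = 139 + F)
√(X(w(H(6))) + j(G(o, -16))) = √((139 + 20) + 46²) = √(159 + 2116) = √2275 = 5*√91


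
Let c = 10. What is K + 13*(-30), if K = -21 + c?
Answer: -401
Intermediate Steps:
K = -11 (K = -21 + 10 = -11)
K + 13*(-30) = -11 + 13*(-30) = -11 - 390 = -401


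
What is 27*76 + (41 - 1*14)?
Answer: 2079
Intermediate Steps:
27*76 + (41 - 1*14) = 2052 + (41 - 14) = 2052 + 27 = 2079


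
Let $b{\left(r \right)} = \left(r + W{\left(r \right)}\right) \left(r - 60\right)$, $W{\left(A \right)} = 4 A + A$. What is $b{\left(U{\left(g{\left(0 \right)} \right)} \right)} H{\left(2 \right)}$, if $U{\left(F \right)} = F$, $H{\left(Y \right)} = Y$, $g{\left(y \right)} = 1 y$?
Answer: $0$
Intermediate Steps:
$g{\left(y \right)} = y$
$W{\left(A \right)} = 5 A$
$b{\left(r \right)} = 6 r \left(-60 + r\right)$ ($b{\left(r \right)} = \left(r + 5 r\right) \left(r - 60\right) = 6 r \left(-60 + r\right)$)
$b{\left(U{\left(g{\left(0 \right)} \right)} \right)} H{\left(2 \right)} = 6 \cdot 0 \left(-60 + 0\right) 2 = 6 \cdot 0 \left(-60\right) 2 = 0 \cdot 2 = 0$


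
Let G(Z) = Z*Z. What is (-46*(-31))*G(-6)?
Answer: 51336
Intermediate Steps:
G(Z) = Z²
(-46*(-31))*G(-6) = -46*(-31)*(-6)² = 1426*36 = 51336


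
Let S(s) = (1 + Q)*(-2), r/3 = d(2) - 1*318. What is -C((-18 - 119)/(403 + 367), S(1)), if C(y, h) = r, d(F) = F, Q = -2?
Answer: 948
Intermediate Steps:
r = -948 (r = 3*(2 - 1*318) = 3*(2 - 318) = 3*(-316) = -948)
S(s) = 2 (S(s) = (1 - 2)*(-2) = -1*(-2) = 2)
C(y, h) = -948
-C((-18 - 119)/(403 + 367), S(1)) = -1*(-948) = 948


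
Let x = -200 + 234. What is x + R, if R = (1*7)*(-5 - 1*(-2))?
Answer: 13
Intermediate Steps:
x = 34
R = -21 (R = 7*(-5 + 2) = 7*(-3) = -21)
x + R = 34 - 21 = 13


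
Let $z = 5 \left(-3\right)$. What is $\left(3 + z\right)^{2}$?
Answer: $144$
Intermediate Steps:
$z = -15$
$\left(3 + z\right)^{2} = \left(3 - 15\right)^{2} = \left(-12\right)^{2} = 144$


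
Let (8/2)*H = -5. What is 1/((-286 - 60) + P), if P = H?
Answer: -4/1389 ≈ -0.0028798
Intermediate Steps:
H = -5/4 (H = (¼)*(-5) = -5/4 ≈ -1.2500)
P = -5/4 ≈ -1.2500
1/((-286 - 60) + P) = 1/((-286 - 60) - 5/4) = 1/(-346 - 5/4) = 1/(-1389/4) = -4/1389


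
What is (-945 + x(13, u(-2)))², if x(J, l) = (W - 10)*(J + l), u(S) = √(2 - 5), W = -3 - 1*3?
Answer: 1328641 + 36896*I*√3 ≈ 1.3286e+6 + 63906.0*I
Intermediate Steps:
W = -6 (W = -3 - 3 = -6)
u(S) = I*√3 (u(S) = √(-3) = I*√3)
x(J, l) = -16*J - 16*l (x(J, l) = (-6 - 10)*(J + l) = -16*(J + l) = -16*J - 16*l)
(-945 + x(13, u(-2)))² = (-945 + (-16*13 - 16*I*√3))² = (-945 + (-208 - 16*I*√3))² = (-1153 - 16*I*√3)²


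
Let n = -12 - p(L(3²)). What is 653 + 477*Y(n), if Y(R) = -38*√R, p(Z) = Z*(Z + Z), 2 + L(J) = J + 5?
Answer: 653 - 181260*I*√3 ≈ 653.0 - 3.1395e+5*I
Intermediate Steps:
L(J) = 3 + J (L(J) = -2 + (J + 5) = -2 + (5 + J) = 3 + J)
p(Z) = 2*Z² (p(Z) = Z*(2*Z) = 2*Z²)
n = -300 (n = -12 - 2*(3 + 3²)² = -12 - 2*(3 + 9)² = -12 - 2*12² = -12 - 2*144 = -12 - 1*288 = -12 - 288 = -300)
653 + 477*Y(n) = 653 + 477*(-380*I*√3) = 653 - 181260*I*√3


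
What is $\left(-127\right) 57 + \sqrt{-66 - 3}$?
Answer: $-7239 + i \sqrt{69} \approx -7239.0 + 8.3066 i$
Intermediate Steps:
$\left(-127\right) 57 + \sqrt{-66 - 3} = -7239 + \sqrt{-66 - 3} = -7239 + \sqrt{-69} = -7239 + i \sqrt{69}$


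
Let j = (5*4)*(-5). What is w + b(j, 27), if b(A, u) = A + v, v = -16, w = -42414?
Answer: -42530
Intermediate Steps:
j = -100 (j = 20*(-5) = -100)
b(A, u) = -16 + A (b(A, u) = A - 16 = -16 + A)
w + b(j, 27) = -42414 + (-16 - 100) = -42414 - 116 = -42530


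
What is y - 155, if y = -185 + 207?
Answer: -133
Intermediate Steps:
y = 22
y - 155 = 22 - 155 = -133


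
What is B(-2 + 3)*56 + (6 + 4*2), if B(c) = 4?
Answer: 238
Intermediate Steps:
B(-2 + 3)*56 + (6 + 4*2) = 4*56 + (6 + 4*2) = 224 + (6 + 8) = 224 + 14 = 238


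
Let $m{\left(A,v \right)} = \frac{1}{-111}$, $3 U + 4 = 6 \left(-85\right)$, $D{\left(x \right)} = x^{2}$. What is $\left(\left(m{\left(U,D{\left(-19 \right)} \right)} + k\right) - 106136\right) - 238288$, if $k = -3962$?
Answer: $- \frac{38670847}{111} \approx -3.4839 \cdot 10^{5}$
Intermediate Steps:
$U = - \frac{514}{3}$ ($U = - \frac{4}{3} + \frac{6 \left(-85\right)}{3} = - \frac{4}{3} + \frac{1}{3} \left(-510\right) = - \frac{4}{3} - 170 = - \frac{514}{3} \approx -171.33$)
$m{\left(A,v \right)} = - \frac{1}{111}$
$\left(\left(m{\left(U,D{\left(-19 \right)} \right)} + k\right) - 106136\right) - 238288 = \left(\left(- \frac{1}{111} - 3962\right) - 106136\right) - 238288 = \left(- \frac{439783}{111} - 106136\right) - 238288 = - \frac{12220879}{111} - 238288 = - \frac{38670847}{111}$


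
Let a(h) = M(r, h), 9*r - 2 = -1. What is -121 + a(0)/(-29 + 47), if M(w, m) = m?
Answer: -121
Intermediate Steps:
r = ⅑ (r = 2/9 + (⅑)*(-1) = 2/9 - ⅑ = ⅑ ≈ 0.11111)
a(h) = h
-121 + a(0)/(-29 + 47) = -121 + 0/(-29 + 47) = -121 + 0/18 = -121 + 0*(1/18) = -121 + 0 = -121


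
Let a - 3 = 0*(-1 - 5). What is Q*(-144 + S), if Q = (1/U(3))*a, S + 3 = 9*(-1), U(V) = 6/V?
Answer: -234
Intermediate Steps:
a = 3 (a = 3 + 0*(-1 - 5) = 3 + 0*(-6) = 3 + 0 = 3)
S = -12 (S = -3 + 9*(-1) = -3 - 9 = -12)
Q = 3/2 (Q = (1/(6/3))*3 = (1/(6*(⅓)))*3 = (1/2)*3 = (1*(½))*3 = (½)*3 = 3/2 ≈ 1.5000)
Q*(-144 + S) = 3*(-144 - 12)/2 = (3/2)*(-156) = -234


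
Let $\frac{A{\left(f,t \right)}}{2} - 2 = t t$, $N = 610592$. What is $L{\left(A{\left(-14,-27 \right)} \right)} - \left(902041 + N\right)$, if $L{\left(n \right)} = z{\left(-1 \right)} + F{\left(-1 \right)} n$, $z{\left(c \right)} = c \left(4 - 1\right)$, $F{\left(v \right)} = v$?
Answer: $-1514098$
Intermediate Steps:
$A{\left(f,t \right)} = 4 + 2 t^{2}$ ($A{\left(f,t \right)} = 4 + 2 t t = 4 + 2 t^{2}$)
$z{\left(c \right)} = 3 c$ ($z{\left(c \right)} = c 3 = 3 c$)
$L{\left(n \right)} = -3 - n$ ($L{\left(n \right)} = 3 \left(-1\right) - n = -3 - n$)
$L{\left(A{\left(-14,-27 \right)} \right)} - \left(902041 + N\right) = \left(-3 - \left(4 + 2 \left(-27\right)^{2}\right)\right) - \left(902041 + 610592\right) = \left(-3 - \left(4 + 2 \cdot 729\right)\right) - 1512633 = \left(-3 - \left(4 + 1458\right)\right) - 1512633 = \left(-3 - 1462\right) - 1512633 = -1465 - 1512633 = -1514098$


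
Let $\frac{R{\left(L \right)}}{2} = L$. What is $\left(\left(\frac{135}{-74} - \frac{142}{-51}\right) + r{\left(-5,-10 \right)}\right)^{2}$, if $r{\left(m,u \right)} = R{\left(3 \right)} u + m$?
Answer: $\frac{58412605969}{14243076} \approx 4101.1$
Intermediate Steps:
$R{\left(L \right)} = 2 L$
$r{\left(m,u \right)} = m + 6 u$ ($r{\left(m,u \right)} = 2 \cdot 3 u + m = 6 u + m = m + 6 u$)
$\left(\left(\frac{135}{-74} - \frac{142}{-51}\right) + r{\left(-5,-10 \right)}\right)^{2} = \left(\left(\frac{135}{-74} - \frac{142}{-51}\right) + \left(-5 + 6 \left(-10\right)\right)\right)^{2} = \left(\left(135 \left(- \frac{1}{74}\right) - - \frac{142}{51}\right) - 65\right)^{2} = \left(\left(- \frac{135}{74} + \frac{142}{51}\right) - 65\right)^{2} = \left(\frac{3623}{3774} - 65\right)^{2} = \left(- \frac{241687}{3774}\right)^{2} = \frac{58412605969}{14243076}$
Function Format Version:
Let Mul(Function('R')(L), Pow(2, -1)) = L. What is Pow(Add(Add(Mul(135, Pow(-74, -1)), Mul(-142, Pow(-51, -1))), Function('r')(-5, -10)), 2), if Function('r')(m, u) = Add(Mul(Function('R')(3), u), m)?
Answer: Rational(58412605969, 14243076) ≈ 4101.1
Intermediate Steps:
Function('R')(L) = Mul(2, L)
Function('r')(m, u) = Add(m, Mul(6, u)) (Function('r')(m, u) = Add(Mul(Mul(2, 3), u), m) = Add(Mul(6, u), m) = Add(m, Mul(6, u)))
Pow(Add(Add(Mul(135, Pow(-74, -1)), Mul(-142, Pow(-51, -1))), Function('r')(-5, -10)), 2) = Pow(Add(Add(Mul(135, Pow(-74, -1)), Mul(-142, Pow(-51, -1))), Add(-5, Mul(6, -10))), 2) = Pow(Add(Add(Mul(135, Rational(-1, 74)), Mul(-142, Rational(-1, 51))), Add(-5, -60)), 2) = Pow(Add(Add(Rational(-135, 74), Rational(142, 51)), -65), 2) = Pow(Add(Rational(3623, 3774), -65), 2) = Pow(Rational(-241687, 3774), 2) = Rational(58412605969, 14243076)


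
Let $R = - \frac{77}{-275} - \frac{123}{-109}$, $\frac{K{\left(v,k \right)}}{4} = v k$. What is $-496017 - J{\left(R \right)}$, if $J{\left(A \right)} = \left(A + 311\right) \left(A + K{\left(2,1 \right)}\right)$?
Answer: $- \frac{3705062198319}{7425625} \approx -4.9896 \cdot 10^{5}$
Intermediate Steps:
$K{\left(v,k \right)} = 4 k v$ ($K{\left(v,k \right)} = 4 v k = 4 k v$)
$R = \frac{3838}{2725}$ ($R = \left(-77\right) \left(- \frac{1}{275}\right) - - \frac{123}{109} = \frac{7}{25} + \frac{123}{109} = \frac{3838}{2725} \approx 1.4084$)
$J{\left(A \right)} = \left(8 + A\right) \left(311 + A\right)$ ($J{\left(A \right)} = \left(A + 311\right) \left(A + 4 \cdot 1 \cdot 2\right) = \left(311 + A\right) \left(A + 8\right) = \left(311 + A\right) \left(8 + A\right) = \left(8 + A\right) \left(311 + A\right)$)
$-496017 - J{\left(R \right)} = -496017 - \left(2488 + \left(\frac{3838}{2725}\right)^{2} + 319 \cdot \frac{3838}{2725}\right) = -496017 - \left(2488 + \frac{14730244}{7425625} + \frac{1224322}{2725}\right) = -496017 - \frac{21825962694}{7425625} = - \frac{3705062198319}{7425625}$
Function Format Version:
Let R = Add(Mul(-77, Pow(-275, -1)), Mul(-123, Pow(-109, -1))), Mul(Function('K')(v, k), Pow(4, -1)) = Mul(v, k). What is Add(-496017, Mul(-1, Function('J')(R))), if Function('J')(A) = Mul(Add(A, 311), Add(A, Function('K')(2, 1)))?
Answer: Rational(-3705062198319, 7425625) ≈ -4.9896e+5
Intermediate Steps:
Function('K')(v, k) = Mul(4, k, v) (Function('K')(v, k) = Mul(4, Mul(v, k)) = Mul(4, Mul(k, v)) = Mul(4, k, v))
R = Rational(3838, 2725) (R = Add(Mul(-77, Rational(-1, 275)), Mul(-123, Rational(-1, 109))) = Add(Rational(7, 25), Rational(123, 109)) = Rational(3838, 2725) ≈ 1.4084)
Function('J')(A) = Mul(Add(8, A), Add(311, A)) (Function('J')(A) = Mul(Add(A, 311), Add(A, Mul(4, 1, 2))) = Mul(Add(311, A), Add(A, 8)) = Mul(Add(311, A), Add(8, A)) = Mul(Add(8, A), Add(311, A)))
Add(-496017, Mul(-1, Function('J')(R))) = Add(-496017, Mul(-1, Add(2488, Pow(Rational(3838, 2725), 2), Mul(319, Rational(3838, 2725))))) = Add(-496017, Mul(-1, Add(2488, Rational(14730244, 7425625), Rational(1224322, 2725)))) = Add(-496017, Mul(-1, Rational(21825962694, 7425625))) = Add(-496017, Rational(-21825962694, 7425625)) = Rational(-3705062198319, 7425625)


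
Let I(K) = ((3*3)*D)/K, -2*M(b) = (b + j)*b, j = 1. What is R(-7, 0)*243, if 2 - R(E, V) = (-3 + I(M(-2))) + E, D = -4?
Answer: -5832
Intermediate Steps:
M(b) = -b*(1 + b)/2 (M(b) = -(b + 1)*b/2 = -(1 + b)*b/2 = -b*(1 + b)/2)
I(K) = -36/K (I(K) = ((3*3)*(-4))/K = (9*(-4))/K = -36/K)
R(E, V) = -31 - E (R(E, V) = 2 - ((-3 - 36/(1 - 2)) + E) = 2 - ((-3 - 36/((-1/2*(-2)*(-1)))) + E) = 2 - ((-3 - 36/(-1)) + E) = 2 - ((-3 - 36*(-1)) + E) = 2 - ((-3 + 36) + E) = 2 - (33 + E) = 2 + (-33 - E) = -31 - E)
R(-7, 0)*243 = (-31 - 1*(-7))*243 = (-31 + 7)*243 = -24*243 = -5832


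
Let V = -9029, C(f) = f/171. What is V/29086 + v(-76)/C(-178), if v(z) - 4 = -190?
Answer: 461751077/2588654 ≈ 178.38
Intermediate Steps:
C(f) = f/171 (C(f) = f*(1/171) = f/171)
v(z) = -186 (v(z) = 4 - 190 = -186)
V/29086 + v(-76)/C(-178) = -9029/29086 - 186/((1/171)*(-178)) = -9029*1/29086 - 186/(-178/171) = -9029/29086 - 186*(-171/178) = -9029/29086 + 15903/89 = 461751077/2588654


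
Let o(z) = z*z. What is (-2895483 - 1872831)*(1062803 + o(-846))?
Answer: -8480537046966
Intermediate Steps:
o(z) = z**2
(-2895483 - 1872831)*(1062803 + o(-846)) = (-2895483 - 1872831)*(1062803 + (-846)**2) = -4768314*(1062803 + 715716) = -4768314*1778519 = -8480537046966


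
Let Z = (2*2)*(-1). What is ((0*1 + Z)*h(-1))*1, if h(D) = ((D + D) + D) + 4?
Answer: -4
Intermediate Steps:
Z = -4 (Z = 4*(-1) = -4)
h(D) = 4 + 3*D (h(D) = (2*D + D) + 4 = 3*D + 4 = 4 + 3*D)
((0*1 + Z)*h(-1))*1 = ((0*1 - 4)*(4 + 3*(-1)))*1 = ((0 - 4)*(4 - 3))*1 = -4*1*1 = -4*1 = -4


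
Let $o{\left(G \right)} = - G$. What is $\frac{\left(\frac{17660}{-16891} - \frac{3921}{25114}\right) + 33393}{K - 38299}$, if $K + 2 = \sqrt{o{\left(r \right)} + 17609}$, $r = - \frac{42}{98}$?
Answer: $- \frac{542526771767222031}{622280604253321162} - \frac{14164820024731 \sqrt{862862}}{4355964229773248134} \approx -0.87486$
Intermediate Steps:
$r = - \frac{3}{7}$ ($r = \left(-42\right) \frac{1}{98} = - \frac{3}{7} \approx -0.42857$)
$K = -2 + \frac{\sqrt{862862}}{7}$ ($K = -2 + \sqrt{\left(-1\right) \left(- \frac{3}{7}\right) + 17609} = -2 + \sqrt{\frac{3}{7} + 17609} = -2 + \sqrt{\frac{123266}{7}} = -2 + \frac{\sqrt{862862}}{7} \approx 130.7$)
$\frac{\left(\frac{17660}{-16891} - \frac{3921}{25114}\right) + 33393}{K - 38299} = \frac{\left(\frac{17660}{-16891} - \frac{3921}{25114}\right) + 33393}{\left(-2 + \frac{\sqrt{862862}}{7}\right) - 38299} = \frac{\left(17660 \left(- \frac{1}{16891}\right) - \frac{3921}{25114}\right) + 33393}{-38301 + \frac{\sqrt{862862}}{7}} = \frac{\left(- \frac{17660}{16891} - \frac{3921}{25114}\right) + 33393}{-38301 + \frac{\sqrt{862862}}{7}} = \frac{- \frac{509742851}{424200574} + 33393}{-38301 + \frac{\sqrt{862862}}{7}} = \frac{14164820024731}{424200574 \left(-38301 + \frac{\sqrt{862862}}{7}\right)}$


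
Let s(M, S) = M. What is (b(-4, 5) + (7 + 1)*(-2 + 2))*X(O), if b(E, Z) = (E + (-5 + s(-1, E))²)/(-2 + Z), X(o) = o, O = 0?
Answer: 0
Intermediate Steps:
b(E, Z) = (36 + E)/(-2 + Z) (b(E, Z) = (E + (-5 - 1)²)/(-2 + Z) = (E + (-6)²)/(-2 + Z) = (E + 36)/(-2 + Z) = (36 + E)/(-2 + Z))
(b(-4, 5) + (7 + 1)*(-2 + 2))*X(O) = ((36 - 4)/(-2 + 5) + (7 + 1)*(-2 + 2))*0 = (32/3 + 8*0)*0 = ((⅓)*32 + 0)*0 = (32/3 + 0)*0 = (32/3)*0 = 0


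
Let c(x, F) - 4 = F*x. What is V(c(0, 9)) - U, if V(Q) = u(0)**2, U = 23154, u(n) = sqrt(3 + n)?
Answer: -23151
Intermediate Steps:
c(x, F) = 4 + F*x
V(Q) = 3 (V(Q) = (sqrt(3 + 0))**2 = (sqrt(3))**2 = 3)
V(c(0, 9)) - U = 3 - 1*23154 = 3 - 23154 = -23151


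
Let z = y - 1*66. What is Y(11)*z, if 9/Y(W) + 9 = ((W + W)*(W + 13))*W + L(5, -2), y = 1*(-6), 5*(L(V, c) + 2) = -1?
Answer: -405/3623 ≈ -0.11179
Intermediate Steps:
L(V, c) = -11/5 (L(V, c) = -2 + (1/5)*(-1) = -2 - 1/5 = -11/5)
y = -6
z = -72 (z = -6 - 1*66 = -6 - 66 = -72)
Y(W) = 9/(-56/5 + 2*W**2*(13 + W)) (Y(W) = 9/(-9 + (((W + W)*(W + 13))*W - 11/5)) = 9/(-9 + (((2*W)*(13 + W))*W - 11/5)) = 9/(-9 + ((2*W*(13 + W))*W - 11/5)) = 9/(-9 + (2*W**2*(13 + W) - 11/5)) = 9/(-9 + (-11/5 + 2*W**2*(13 + W))) = 9/(-56/5 + 2*W**2*(13 + W)))
Y(11)*z = (45/(2*(-28 + 5*11**3 + 65*11**2)))*(-72) = (45/(2*(-28 + 5*1331 + 65*121)))*(-72) = (45/(2*(-28 + 6655 + 7865)))*(-72) = ((45/2)/14492)*(-72) = ((45/2)*(1/14492))*(-72) = (45/28984)*(-72) = -405/3623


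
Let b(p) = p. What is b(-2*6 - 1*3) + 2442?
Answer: 2427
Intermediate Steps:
b(-2*6 - 1*3) + 2442 = (-2*6 - 1*3) + 2442 = (-12 - 3) + 2442 = -15 + 2442 = 2427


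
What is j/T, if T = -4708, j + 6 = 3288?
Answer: -1641/2354 ≈ -0.69711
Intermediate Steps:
j = 3282 (j = -6 + 3288 = 3282)
j/T = 3282/(-4708) = 3282*(-1/4708) = -1641/2354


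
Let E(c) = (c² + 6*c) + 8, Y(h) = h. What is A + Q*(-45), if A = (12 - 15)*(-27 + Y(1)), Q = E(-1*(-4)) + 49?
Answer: -4287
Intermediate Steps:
E(c) = 8 + c² + 6*c
Q = 97 (Q = (8 + (-1*(-4))² + 6*(-1*(-4))) + 49 = (8 + 4² + 6*4) + 49 = (8 + 16 + 24) + 49 = 48 + 49 = 97)
A = 78 (A = (12 - 15)*(-27 + 1) = -3*(-26) = 78)
A + Q*(-45) = 78 + 97*(-45) = 78 - 4365 = -4287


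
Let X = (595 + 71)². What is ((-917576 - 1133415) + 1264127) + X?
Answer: -343308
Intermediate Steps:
X = 443556 (X = 666² = 443556)
((-917576 - 1133415) + 1264127) + X = ((-917576 - 1133415) + 1264127) + 443556 = (-2050991 + 1264127) + 443556 = -786864 + 443556 = -343308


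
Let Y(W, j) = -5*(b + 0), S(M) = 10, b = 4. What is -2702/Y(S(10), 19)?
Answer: 1351/10 ≈ 135.10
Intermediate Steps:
Y(W, j) = -20 (Y(W, j) = -5*(4 + 0) = -5*4 = -20)
-2702/Y(S(10), 19) = -2702/(-20) = -2702*(-1/20) = 1351/10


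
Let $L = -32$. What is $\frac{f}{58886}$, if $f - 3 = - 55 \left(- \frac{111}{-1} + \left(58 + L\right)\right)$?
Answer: $- \frac{3766}{29443} \approx -0.12791$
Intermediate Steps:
$f = -7532$ ($f = 3 - 55 \left(- \frac{111}{-1} + \left(58 - 32\right)\right) = 3 - 55 \left(\left(-111\right) \left(-1\right) + 26\right) = 3 - 55 \left(111 + 26\right) = 3 - 7535 = -7532$)
$\frac{f}{58886} = - \frac{7532}{58886} = \left(-7532\right) \frac{1}{58886} = - \frac{3766}{29443}$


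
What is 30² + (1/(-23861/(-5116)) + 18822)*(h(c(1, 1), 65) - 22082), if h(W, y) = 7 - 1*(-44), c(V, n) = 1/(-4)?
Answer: -9894472023698/23861 ≈ -4.1467e+8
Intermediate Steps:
c(V, n) = -¼
h(W, y) = 51 (h(W, y) = 7 + 44 = 51)
30² + (1/(-23861/(-5116)) + 18822)*(h(c(1, 1), 65) - 22082) = 30² + (1/(-23861/(-5116)) + 18822)*(51 - 22082) = 900 + (1/(-23861*(-1/5116)) + 18822)*(-22031) = 900 + (1/(23861/5116) + 18822)*(-22031) = 900 + (5116/23861 + 18822)*(-22031) = 900 + (449116858/23861)*(-22031) = 900 - 9894493498598/23861 = -9894472023698/23861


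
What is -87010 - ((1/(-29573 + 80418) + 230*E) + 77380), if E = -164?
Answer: -6440536151/50845 ≈ -1.2667e+5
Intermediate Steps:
-87010 - ((1/(-29573 + 80418) + 230*E) + 77380) = -87010 - ((1/(-29573 + 80418) + 230*(-164)) + 77380) = -87010 - ((1/50845 - 37720) + 77380) = -87010 - (-1917873399/50845 + 77380) = -87010 - 1*2016512701/50845 = -87010 - 2016512701/50845 = -6440536151/50845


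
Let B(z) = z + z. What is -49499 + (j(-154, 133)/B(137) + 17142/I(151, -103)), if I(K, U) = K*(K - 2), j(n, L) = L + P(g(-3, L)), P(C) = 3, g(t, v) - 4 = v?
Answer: -152570007751/3082363 ≈ -49498.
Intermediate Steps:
g(t, v) = 4 + v
B(z) = 2*z
j(n, L) = 3 + L (j(n, L) = L + 3 = 3 + L)
I(K, U) = K*(-2 + K)
-49499 + (j(-154, 133)/B(137) + 17142/I(151, -103)) = -49499 + ((3 + 133)/((2*137)) + 17142/((151*(-2 + 151)))) = -49499 + (136/274 + 17142/((151*149))) = -49499 + (136*(1/274) + 17142/22499) = -49499 + (68/137 + 17142*(1/22499)) = -49499 + (68/137 + 17142/22499) = -49499 + 3878386/3082363 = -152570007751/3082363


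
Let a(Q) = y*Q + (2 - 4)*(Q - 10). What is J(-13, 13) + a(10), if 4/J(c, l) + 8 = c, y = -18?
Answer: -3784/21 ≈ -180.19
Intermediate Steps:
J(c, l) = 4/(-8 + c)
a(Q) = 20 - 20*Q (a(Q) = -18*Q + (2 - 4)*(Q - 10) = -18*Q - 2*(-10 + Q) = -18*Q + (20 - 2*Q) = 20 - 20*Q)
J(-13, 13) + a(10) = 4/(-8 - 13) + (20 - 20*10) = 4/(-21) + (20 - 200) = 4*(-1/21) - 180 = -4/21 - 180 = -3784/21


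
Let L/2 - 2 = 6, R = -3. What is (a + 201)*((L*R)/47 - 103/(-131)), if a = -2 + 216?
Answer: -600505/6157 ≈ -97.532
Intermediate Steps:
L = 16 (L = 4 + 2*6 = 4 + 12 = 16)
a = 214
(a + 201)*((L*R)/47 - 103/(-131)) = (214 + 201)*((16*(-3))/47 - 103/(-131)) = 415*(-48*1/47 - 103*(-1/131)) = 415*(-48/47 + 103/131) = 415*(-1447/6157) = -600505/6157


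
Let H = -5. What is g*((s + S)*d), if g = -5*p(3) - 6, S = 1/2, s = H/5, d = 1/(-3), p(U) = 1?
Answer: -11/6 ≈ -1.8333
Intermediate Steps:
d = -⅓ ≈ -0.33333
s = -1 (s = -5/5 = -5*⅕ = -1)
S = ½ ≈ 0.50000
g = -11 (g = -5*1 - 6 = -5 - 6 = -11)
g*((s + S)*d) = -11*(-1 + ½)*(-1)/3 = -(-11)*(-1)/(2*3) = -11*⅙ = -11/6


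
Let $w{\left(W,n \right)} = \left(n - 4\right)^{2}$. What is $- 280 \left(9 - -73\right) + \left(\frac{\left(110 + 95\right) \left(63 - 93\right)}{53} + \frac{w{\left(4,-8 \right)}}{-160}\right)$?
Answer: $- \frac{12230777}{530} \approx -23077.0$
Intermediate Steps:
$w{\left(W,n \right)} = \left(-4 + n\right)^{2}$
$- 280 \left(9 - -73\right) + \left(\frac{\left(110 + 95\right) \left(63 - 93\right)}{53} + \frac{w{\left(4,-8 \right)}}{-160}\right) = - 280 \left(9 - -73\right) + \left(\frac{\left(110 + 95\right) \left(63 - 93\right)}{53} + \frac{\left(-4 - 8\right)^{2}}{-160}\right) = - 280 \left(9 + 73\right) + \left(205 \left(-30\right) \frac{1}{53} + \left(-12\right)^{2} \left(- \frac{1}{160}\right)\right) = \left(-280\right) 82 + \left(\left(-6150\right) \frac{1}{53} + 144 \left(- \frac{1}{160}\right)\right) = -22960 - \frac{61977}{530} = - \frac{12230777}{530}$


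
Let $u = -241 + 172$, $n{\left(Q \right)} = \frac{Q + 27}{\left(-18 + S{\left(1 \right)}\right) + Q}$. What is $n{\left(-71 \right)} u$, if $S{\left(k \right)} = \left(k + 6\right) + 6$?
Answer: $- \frac{759}{19} \approx -39.947$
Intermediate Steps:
$S{\left(k \right)} = 12 + k$ ($S{\left(k \right)} = \left(6 + k\right) + 6 = 12 + k$)
$n{\left(Q \right)} = \frac{27 + Q}{-5 + Q}$ ($n{\left(Q \right)} = \frac{Q + 27}{\left(-18 + \left(12 + 1\right)\right) + Q} = \frac{27 + Q}{\left(-18 + 13\right) + Q} = \frac{27 + Q}{-5 + Q}$)
$u = -69$
$n{\left(-71 \right)} u = \frac{27 - 71}{-5 - 71} \left(-69\right) = \frac{1}{-76} \left(-44\right) \left(-69\right) = \left(- \frac{1}{76}\right) \left(-44\right) \left(-69\right) = \frac{11}{19} \left(-69\right) = - \frac{759}{19}$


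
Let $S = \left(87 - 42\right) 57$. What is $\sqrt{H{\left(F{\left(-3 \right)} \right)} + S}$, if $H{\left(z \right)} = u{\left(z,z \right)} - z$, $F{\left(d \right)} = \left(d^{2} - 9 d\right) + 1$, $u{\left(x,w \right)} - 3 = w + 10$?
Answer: $\sqrt{2578} \approx 50.774$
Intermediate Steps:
$u{\left(x,w \right)} = 13 + w$ ($u{\left(x,w \right)} = 3 + \left(w + 10\right) = 3 + \left(10 + w\right) = 13 + w$)
$F{\left(d \right)} = 1 + d^{2} - 9 d$
$H{\left(z \right)} = 13$ ($H{\left(z \right)} = \left(13 + z\right) - z = 13$)
$S = 2565$ ($S = 45 \cdot 57 = 2565$)
$\sqrt{H{\left(F{\left(-3 \right)} \right)} + S} = \sqrt{13 + 2565} = \sqrt{2578}$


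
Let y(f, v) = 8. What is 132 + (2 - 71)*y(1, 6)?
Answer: -420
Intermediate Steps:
132 + (2 - 71)*y(1, 6) = 132 + (2 - 71)*8 = 132 - 69*8 = 132 - 552 = -420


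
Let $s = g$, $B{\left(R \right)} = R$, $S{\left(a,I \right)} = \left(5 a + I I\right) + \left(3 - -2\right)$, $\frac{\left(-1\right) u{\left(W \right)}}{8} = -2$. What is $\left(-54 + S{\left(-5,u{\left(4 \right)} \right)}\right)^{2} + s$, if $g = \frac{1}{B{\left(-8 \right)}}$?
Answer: $\frac{264991}{8} \approx 33124.0$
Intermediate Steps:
$u{\left(W \right)} = 16$ ($u{\left(W \right)} = \left(-8\right) \left(-2\right) = 16$)
$S{\left(a,I \right)} = 5 + I^{2} + 5 a$ ($S{\left(a,I \right)} = \left(5 a + I^{2}\right) + \left(3 + 2\right) = \left(I^{2} + 5 a\right) + 5 = 5 + I^{2} + 5 a$)
$g = - \frac{1}{8}$ ($g = \frac{1}{-8} = - \frac{1}{8} \approx -0.125$)
$s = - \frac{1}{8} \approx -0.125$
$\left(-54 + S{\left(-5,u{\left(4 \right)} \right)}\right)^{2} + s = \left(-54 + \left(5 + 16^{2} + 5 \left(-5\right)\right)\right)^{2} - \frac{1}{8} = \left(-54 + \left(5 + 256 - 25\right)\right)^{2} - \frac{1}{8} = \left(-54 + 236\right)^{2} - \frac{1}{8} = 182^{2} - \frac{1}{8} = 33124 - \frac{1}{8} = \frac{264991}{8}$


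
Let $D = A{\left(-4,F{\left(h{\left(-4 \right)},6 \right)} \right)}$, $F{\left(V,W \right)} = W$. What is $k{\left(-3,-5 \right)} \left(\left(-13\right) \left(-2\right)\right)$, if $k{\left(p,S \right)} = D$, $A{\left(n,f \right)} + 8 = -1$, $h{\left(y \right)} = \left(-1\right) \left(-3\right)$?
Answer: $-234$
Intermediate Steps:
$h{\left(y \right)} = 3$
$A{\left(n,f \right)} = -9$ ($A{\left(n,f \right)} = -8 - 1 = -9$)
$D = -9$
$k{\left(p,S \right)} = -9$
$k{\left(-3,-5 \right)} \left(\left(-13\right) \left(-2\right)\right) = - 9 \left(\left(-13\right) \left(-2\right)\right) = \left(-9\right) 26 = -234$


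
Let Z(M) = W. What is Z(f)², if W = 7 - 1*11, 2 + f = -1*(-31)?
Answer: 16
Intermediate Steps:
f = 29 (f = -2 - 1*(-31) = -2 + 31 = 29)
W = -4 (W = 7 - 11 = -4)
Z(M) = -4
Z(f)² = (-4)² = 16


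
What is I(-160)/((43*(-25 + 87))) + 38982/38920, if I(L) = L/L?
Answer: 25991233/25940180 ≈ 1.0020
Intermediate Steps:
I(L) = 1
I(-160)/((43*(-25 + 87))) + 38982/38920 = 1/(43*(-25 + 87)) + 38982/38920 = 1/(43*62) + 38982*(1/38920) = 1/2666 + 19491/19460 = 25991233/25940180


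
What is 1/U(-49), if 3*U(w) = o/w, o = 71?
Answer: -147/71 ≈ -2.0704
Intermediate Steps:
U(w) = 71/(3*w) (U(w) = (71/w)/3 = 71/(3*w))
1/U(-49) = 1/((71/3)/(-49)) = 1/((71/3)*(-1/49)) = 1/(-71/147) = -147/71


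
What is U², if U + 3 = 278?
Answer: 75625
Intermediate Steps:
U = 275 (U = -3 + 278 = 275)
U² = 275² = 75625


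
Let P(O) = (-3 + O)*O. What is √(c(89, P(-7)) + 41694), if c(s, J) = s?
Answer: √41783 ≈ 204.41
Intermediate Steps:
P(O) = O*(-3 + O)
√(c(89, P(-7)) + 41694) = √(89 + 41694) = √41783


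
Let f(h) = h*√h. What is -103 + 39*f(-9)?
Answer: -103 - 1053*I ≈ -103.0 - 1053.0*I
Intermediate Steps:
f(h) = h^(3/2)
-103 + 39*f(-9) = -103 + 39*(-9)^(3/2) = -103 + 39*(-27*I) = -103 - 1053*I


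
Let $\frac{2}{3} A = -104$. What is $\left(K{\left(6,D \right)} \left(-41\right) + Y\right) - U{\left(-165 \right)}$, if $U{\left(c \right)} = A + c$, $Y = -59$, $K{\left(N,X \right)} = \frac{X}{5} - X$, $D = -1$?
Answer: $\frac{1146}{5} \approx 229.2$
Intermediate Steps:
$A = -156$ ($A = \frac{3}{2} \left(-104\right) = -156$)
$K{\left(N,X \right)} = - \frac{4 X}{5}$ ($K{\left(N,X \right)} = X \frac{1}{5} - X = \frac{X}{5} - X = - \frac{4 X}{5}$)
$U{\left(c \right)} = -156 + c$
$\left(K{\left(6,D \right)} \left(-41\right) + Y\right) - U{\left(-165 \right)} = \left(\left(- \frac{4}{5}\right) \left(-1\right) \left(-41\right) - 59\right) - \left(-156 - 165\right) = \left(\frac{4}{5} \left(-41\right) - 59\right) - -321 = \left(- \frac{164}{5} - 59\right) + 321 = - \frac{459}{5} + 321 = \frac{1146}{5}$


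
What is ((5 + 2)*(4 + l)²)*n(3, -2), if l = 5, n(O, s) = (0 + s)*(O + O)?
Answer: -6804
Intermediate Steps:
n(O, s) = 2*O*s (n(O, s) = s*(2*O) = 2*O*s)
((5 + 2)*(4 + l)²)*n(3, -2) = ((5 + 2)*(4 + 5)²)*(2*3*(-2)) = (7*9²)*(-12) = (7*81)*(-12) = 567*(-12) = -6804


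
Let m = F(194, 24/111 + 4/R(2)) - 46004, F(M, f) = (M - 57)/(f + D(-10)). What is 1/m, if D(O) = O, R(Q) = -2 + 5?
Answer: -938/43166959 ≈ -2.1730e-5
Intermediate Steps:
R(Q) = 3
F(M, f) = (-57 + M)/(-10 + f) (F(M, f) = (M - 57)/(f - 10) = (-57 + M)/(-10 + f))
m = -43166959/938 (m = (-57 + 194)/(-10 + (24/111 + 4/3)) - 46004 = 137/(-10 + (24*(1/111) + 4*(⅓))) - 46004 = 137/(-10 + (8/37 + 4/3)) - 46004 = 137/(-10 + 172/111) - 46004 = 137/(-938/111) - 46004 = -111/938*137 - 46004 = -15207/938 - 46004 = -43166959/938 ≈ -46020.)
1/m = 1/(-43166959/938) = -938/43166959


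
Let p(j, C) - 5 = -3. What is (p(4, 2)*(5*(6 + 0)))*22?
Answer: 1320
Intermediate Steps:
p(j, C) = 2 (p(j, C) = 5 - 3 = 2)
(p(4, 2)*(5*(6 + 0)))*22 = (2*(5*(6 + 0)))*22 = (2*(5*6))*22 = (2*30)*22 = 60*22 = 1320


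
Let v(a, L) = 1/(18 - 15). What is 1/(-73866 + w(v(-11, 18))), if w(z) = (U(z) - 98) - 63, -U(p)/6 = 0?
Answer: -1/74027 ≈ -1.3509e-5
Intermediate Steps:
U(p) = 0 (U(p) = -6*0 = 0)
v(a, L) = ⅓ (v(a, L) = 1/3 = ⅓)
w(z) = -161 (w(z) = (0 - 98) - 63 = -98 - 63 = -161)
1/(-73866 + w(v(-11, 18))) = 1/(-73866 - 161) = 1/(-74027) = -1/74027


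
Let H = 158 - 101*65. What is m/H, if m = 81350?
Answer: -81350/6407 ≈ -12.697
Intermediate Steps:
H = -6407 (H = 158 - 6565 = -6407)
m/H = 81350/(-6407) = 81350*(-1/6407) = -81350/6407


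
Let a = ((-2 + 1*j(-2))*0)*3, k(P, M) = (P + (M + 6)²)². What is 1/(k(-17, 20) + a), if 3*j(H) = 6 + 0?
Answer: 1/434281 ≈ 2.3027e-6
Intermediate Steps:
j(H) = 2 (j(H) = (6 + 0)/3 = (⅓)*6 = 2)
k(P, M) = (P + (6 + M)²)²
a = 0 (a = ((-2 + 1*2)*0)*3 = ((-2 + 2)*0)*3 = (0*0)*3 = 0*3 = 0)
1/(k(-17, 20) + a) = 1/((-17 + (6 + 20)²)² + 0) = 1/((-17 + 26²)² + 0) = 1/((-17 + 676)² + 0) = 1/(659² + 0) = 1/(434281 + 0) = 1/434281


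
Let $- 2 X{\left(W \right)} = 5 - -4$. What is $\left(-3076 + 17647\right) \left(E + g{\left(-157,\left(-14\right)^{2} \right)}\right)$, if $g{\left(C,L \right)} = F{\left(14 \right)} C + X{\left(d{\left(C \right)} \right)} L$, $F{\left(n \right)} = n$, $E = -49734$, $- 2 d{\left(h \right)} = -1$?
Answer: $-769552794$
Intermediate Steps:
$d{\left(h \right)} = \frac{1}{2}$ ($d{\left(h \right)} = \left(- \frac{1}{2}\right) \left(-1\right) = \frac{1}{2}$)
$X{\left(W \right)} = - \frac{9}{2}$ ($X{\left(W \right)} = - \frac{5 - -4}{2} = - \frac{5 + 4}{2} = \left(- \frac{1}{2}\right) 9 = - \frac{9}{2}$)
$g{\left(C,L \right)} = 14 C - \frac{9 L}{2}$
$\left(-3076 + 17647\right) \left(E + g{\left(-157,\left(-14\right)^{2} \right)}\right) = \left(-3076 + 17647\right) \left(-49734 + \left(14 \left(-157\right) - \frac{9 \left(-14\right)^{2}}{2}\right)\right) = 14571 \left(-49734 - 3080\right) = 14571 \left(-52814\right) = -769552794$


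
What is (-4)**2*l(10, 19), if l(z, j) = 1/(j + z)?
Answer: 16/29 ≈ 0.55172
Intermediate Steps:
(-4)**2*l(10, 19) = (-4)**2/(19 + 10) = 16/29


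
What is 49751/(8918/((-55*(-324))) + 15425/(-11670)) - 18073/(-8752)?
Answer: -754556262142639/12457045424 ≈ -60573.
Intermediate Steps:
49751/(8918/((-55*(-324))) + 15425/(-11670)) - 18073/(-8752) = 49751/(8918/17820 + 15425*(-1/11670)) - 18073*(-1/8752) = 49751/(8918*(1/17820) - 3085/2334) + 18073/8752 = 49751/(4459/8910 - 3085/2334) + 18073/8752 = 49751/(-1423337/1732995) + 18073/8752 = 49751*(-1732995/1423337) + 18073/8752 = -86218234245/1423337 + 18073/8752 = -754556262142639/12457045424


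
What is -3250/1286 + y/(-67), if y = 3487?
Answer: -2351016/43081 ≈ -54.572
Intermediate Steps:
-3250/1286 + y/(-67) = -3250/1286 + 3487/(-67) = -3250*1/1286 + 3487*(-1/67) = -1625/643 - 3487/67 = -2351016/43081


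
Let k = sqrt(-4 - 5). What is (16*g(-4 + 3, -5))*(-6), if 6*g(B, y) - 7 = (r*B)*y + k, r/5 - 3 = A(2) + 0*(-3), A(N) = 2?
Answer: -2112 - 48*I ≈ -2112.0 - 48.0*I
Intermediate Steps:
k = 3*I (k = sqrt(-9) = 3*I ≈ 3.0*I)
r = 25 (r = 15 + 5*(2 + 0*(-3)) = 15 + 5*(2 + 0) = 15 + 5*2 = 15 + 10 = 25)
g(B, y) = 7/6 + I/2 + 25*B*y/6 (g(B, y) = 7/6 + ((25*B)*y + 3*I)/6 = 7/6 + (25*B*y + 3*I)/6 = 7/6 + (3*I + 25*B*y)/6 = 7/6 + (I/2 + 25*B*y/6) = 7/6 + I/2 + 25*B*y/6)
(16*g(-4 + 3, -5))*(-6) = (16*(7/6 + I/2 + (25/6)*(-4 + 3)*(-5)))*(-6) = (16*(7/6 + I/2 + (25/6)*(-1)*(-5)))*(-6) = (16*(7/6 + I/2 + 125/6))*(-6) = (16*(22 + I/2))*(-6) = (352 + 8*I)*(-6) = -2112 - 48*I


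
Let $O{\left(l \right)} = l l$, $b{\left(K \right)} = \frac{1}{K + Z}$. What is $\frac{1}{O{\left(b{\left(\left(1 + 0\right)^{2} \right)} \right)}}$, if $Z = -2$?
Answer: $1$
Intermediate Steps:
$b{\left(K \right)} = \frac{1}{-2 + K}$ ($b{\left(K \right)} = \frac{1}{K - 2} = \frac{1}{-2 + K}$)
$O{\left(l \right)} = l^{2}$
$\frac{1}{O{\left(b{\left(\left(1 + 0\right)^{2} \right)} \right)}} = \frac{1}{\left(\frac{1}{-2 + \left(1 + 0\right)^{2}}\right)^{2}} = \frac{1}{\left(\frac{1}{-2 + 1^{2}}\right)^{2}} = \frac{1}{\left(\frac{1}{-2 + 1}\right)^{2}} = \frac{1}{\left(\frac{1}{-1}\right)^{2}} = \frac{1}{\left(-1\right)^{2}} = 1^{-1} = 1$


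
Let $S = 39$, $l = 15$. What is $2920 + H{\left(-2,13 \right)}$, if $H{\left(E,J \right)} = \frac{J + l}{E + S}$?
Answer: $\frac{108068}{37} \approx 2920.8$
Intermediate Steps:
$H{\left(E,J \right)} = \frac{15 + J}{39 + E}$ ($H{\left(E,J \right)} = \frac{J + 15}{E + 39} = \frac{15 + J}{39 + E}$)
$2920 + H{\left(-2,13 \right)} = 2920 + \frac{15 + 13}{39 - 2} = 2920 + \frac{1}{37} \cdot 28 = 2920 + \frac{28}{37} = \frac{108068}{37}$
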